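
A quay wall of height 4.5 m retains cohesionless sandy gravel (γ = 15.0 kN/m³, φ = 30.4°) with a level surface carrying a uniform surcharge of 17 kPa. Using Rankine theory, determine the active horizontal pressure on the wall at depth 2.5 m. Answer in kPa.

17.9 kPa

K_a = (1 − sin φ)/(1 + sin φ) = 0.3280.
σ_v = γz + q = 15.0 × 2.5 + 17 = 54.50 kPa.
σ_h = K_a σ_v = 0.3280 × 54.50 = 17.88 kPa.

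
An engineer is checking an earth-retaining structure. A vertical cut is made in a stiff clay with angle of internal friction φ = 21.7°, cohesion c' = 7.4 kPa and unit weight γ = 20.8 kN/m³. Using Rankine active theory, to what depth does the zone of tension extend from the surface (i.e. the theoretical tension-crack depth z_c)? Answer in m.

K_a = tan²(45° − 21.7°/2) = 0.4601; √K_a = 0.6783.
The active pressure is zero where K_a γ z = 2c√K_a, so z_c = 2c/(γ√K_a) = 2×7.4/(20.8×0.6783) = 1.049 m.

1.05 m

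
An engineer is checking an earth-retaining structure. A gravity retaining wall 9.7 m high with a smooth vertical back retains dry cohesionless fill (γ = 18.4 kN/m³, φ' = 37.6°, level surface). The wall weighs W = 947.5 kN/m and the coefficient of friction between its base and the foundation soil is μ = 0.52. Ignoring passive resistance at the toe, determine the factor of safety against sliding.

2.35

K_a = tan²(45° − 37.6°/2) = 0.2421.
P_a = ½K_aγH² = 0.5×0.2421×18.4×9.7² = 209.6 kN/m, acting at H/3 = 3.233 m above the base.
FS_sliding = μW / P_a = 0.52×947.5 / 209.6 = 2.351.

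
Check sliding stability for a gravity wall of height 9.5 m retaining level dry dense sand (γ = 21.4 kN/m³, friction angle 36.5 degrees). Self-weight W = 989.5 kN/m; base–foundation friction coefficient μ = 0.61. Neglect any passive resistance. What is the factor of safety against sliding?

K_a = tan²(45° − 36.5°/2) = 0.2541.
P_a = ½K_aγH² = 0.5×0.2541×21.4×9.5² = 245.3 kN/m, acting at H/3 = 3.167 m above the base.
FS_sliding = μW / P_a = 0.61×989.5 / 245.3 = 2.460.

2.46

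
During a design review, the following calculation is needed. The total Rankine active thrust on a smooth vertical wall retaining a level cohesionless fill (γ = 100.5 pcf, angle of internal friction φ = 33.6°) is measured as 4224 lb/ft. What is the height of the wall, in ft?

17.1 ft

K_a = 0.2875. P_a = ½ K_a γ H² ⇒ H = √(2P_a/(K_a γ)).
H = √(2×4224/(0.2875×100.5)) = 17.10 ft.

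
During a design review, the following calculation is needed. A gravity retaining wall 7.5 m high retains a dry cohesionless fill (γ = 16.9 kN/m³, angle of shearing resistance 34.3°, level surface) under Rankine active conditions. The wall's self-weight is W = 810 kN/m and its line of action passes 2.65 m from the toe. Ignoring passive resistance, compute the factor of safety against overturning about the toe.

6.47

K_a = tan²(45° − 34.3°/2) = 0.2792.
P_a = ½K_aγH² = 0.5×0.2792×16.9×7.5² = 132.7 kN/m, acting at H/3 = 2.500 m above the base.
Overturning moment M_o = P_a × H/3 = 132.7 × 2.500 = 331.7.
Resisting moment M_r = W × 2.65 = 810 × 2.65 = 2146.
FS_overturning = M_r/M_o = 2146/331.7 = 6.471.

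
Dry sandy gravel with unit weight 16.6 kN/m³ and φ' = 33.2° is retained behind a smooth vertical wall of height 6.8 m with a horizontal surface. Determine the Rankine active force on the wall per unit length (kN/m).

112 kN/m

K_a = tan²(45° − φ/2) = 0.2924.
P_a = ½ K_a γ H² = 0.5 × 0.2924 × 16.6 × 6.8² = 112.2 kN/m.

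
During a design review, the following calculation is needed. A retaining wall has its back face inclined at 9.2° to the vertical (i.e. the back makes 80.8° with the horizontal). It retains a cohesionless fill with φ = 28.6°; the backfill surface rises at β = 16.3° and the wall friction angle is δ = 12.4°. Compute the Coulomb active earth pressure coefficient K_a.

K_a = sin²(α+φ) / [sin²α · sin(α−δ) · (1 + √{sin(φ+δ)sin(φ−β) / (sin(α−δ)sin(α+β))})²].
With α = 80.8°, φ = 28.6°, δ = 12.4°, β = 16.3°: K_a = 0.5088.

0.509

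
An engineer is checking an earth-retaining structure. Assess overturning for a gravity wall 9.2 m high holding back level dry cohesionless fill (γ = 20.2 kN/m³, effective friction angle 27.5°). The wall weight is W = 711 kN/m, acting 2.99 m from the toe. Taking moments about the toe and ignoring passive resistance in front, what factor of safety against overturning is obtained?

K_a = tan²(45° − 27.5°/2) = 0.3682.
P_a = ½K_aγH² = 0.5×0.3682×20.2×9.2² = 314.8 kN/m, acting at H/3 = 3.067 m above the base.
Overturning moment M_o = P_a × H/3 = 314.8 × 3.067 = 965.3.
Resisting moment M_r = W × 2.99 = 711 × 2.99 = 2126.
FS_overturning = M_r/M_o = 2126/965.3 = 2.202.

2.20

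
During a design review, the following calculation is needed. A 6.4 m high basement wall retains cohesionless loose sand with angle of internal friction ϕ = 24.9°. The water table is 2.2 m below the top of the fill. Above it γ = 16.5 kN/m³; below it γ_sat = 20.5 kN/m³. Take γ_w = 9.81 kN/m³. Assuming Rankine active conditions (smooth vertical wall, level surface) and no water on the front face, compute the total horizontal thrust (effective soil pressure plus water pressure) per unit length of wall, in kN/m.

203 kN/m

K_a = tan²(45° − φ/2) = 0.4074.
γ' = 20.5 − 9.81 = 10.69 kN/m³. Depth below WT = 4.2 m.
σ'_h at WT = K_a γ d_w = 14.79 kPa; at base = 14.79 + K_a γ' × 4.2 = 33.08 kPa.
P₁ (0–2.2 m) = ½×14.79×2.2 = 16.27. P₂ (2.2–6.4 m) = ½(14.79+33.08)×4.2 = 100.5.
P_w = ½ γ_w h₂² = 0.5×9.81×4.2² = 86.52. Total = 16.27+100.5+86.52 = 203.3 kN/m.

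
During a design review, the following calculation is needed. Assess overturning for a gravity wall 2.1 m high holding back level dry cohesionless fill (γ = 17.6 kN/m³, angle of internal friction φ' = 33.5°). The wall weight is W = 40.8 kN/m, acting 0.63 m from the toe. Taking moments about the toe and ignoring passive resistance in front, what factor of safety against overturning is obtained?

3.28

K_a = tan²(45° − 33.5°/2) = 0.2887.
P_a = ½K_aγH² = 0.5×0.2887×17.6×2.1² = 11.20 kN/m, acting at H/3 = 0.7000 m above the base.
Overturning moment M_o = P_a × H/3 = 11.20 × 0.7000 = 7.843.
Resisting moment M_r = W × 0.63 = 40.8 × 0.63 = 25.70.
FS_overturning = M_r/M_o = 25.70/7.843 = 3.277.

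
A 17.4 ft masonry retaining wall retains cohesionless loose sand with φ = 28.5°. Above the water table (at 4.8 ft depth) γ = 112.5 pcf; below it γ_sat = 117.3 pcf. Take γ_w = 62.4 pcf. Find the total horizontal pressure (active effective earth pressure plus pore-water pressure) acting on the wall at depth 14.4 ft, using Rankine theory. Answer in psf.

K_a = (1 − sin φ)/(1 + sin φ) = 0.3540.
γ' = 117.3 − 62.4 = 54.90 pcf.
Effective vertical stress at 14.4 ft: σ'_v = 112.5×4.8 + 54.90×9.60 = 1067 psf.
σ'_h = K_a σ'_v = 0.3540 × 1067 = 377.7 psf; u = γ_w × 9.60 = 599.0 psf.
Total σ_h = 377.7 + 599.0 = 976.7 psf.

977 psf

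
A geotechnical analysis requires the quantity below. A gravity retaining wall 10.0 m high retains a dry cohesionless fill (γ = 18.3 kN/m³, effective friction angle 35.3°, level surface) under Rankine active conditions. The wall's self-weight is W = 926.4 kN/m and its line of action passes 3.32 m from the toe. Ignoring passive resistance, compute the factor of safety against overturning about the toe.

K_a = tan²(45° − 35.3°/2) = 0.2675.
P_a = ½K_aγH² = 0.5×0.2675×18.3×10.0² = 244.8 kN/m, acting at H/3 = 3.333 m above the base.
Overturning moment M_o = P_a × H/3 = 244.8 × 3.333 = 816.0.
Resisting moment M_r = W × 3.32 = 926.4 × 3.32 = 3076.
FS_overturning = M_r/M_o = 3076/816.0 = 3.769.

3.77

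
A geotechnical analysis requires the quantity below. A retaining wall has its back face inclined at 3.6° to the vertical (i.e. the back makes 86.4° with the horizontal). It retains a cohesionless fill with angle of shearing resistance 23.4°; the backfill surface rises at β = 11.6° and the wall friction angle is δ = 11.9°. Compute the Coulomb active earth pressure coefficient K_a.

K_a = sin²(α+φ) / [sin²α · sin(α−δ) · (1 + √{sin(φ+δ)sin(φ−β) / (sin(α−δ)sin(α+β))})²].
With α = 86.4°, φ = 23.4°, δ = 11.9°, β = 11.6°: K_a = 0.5046.

0.505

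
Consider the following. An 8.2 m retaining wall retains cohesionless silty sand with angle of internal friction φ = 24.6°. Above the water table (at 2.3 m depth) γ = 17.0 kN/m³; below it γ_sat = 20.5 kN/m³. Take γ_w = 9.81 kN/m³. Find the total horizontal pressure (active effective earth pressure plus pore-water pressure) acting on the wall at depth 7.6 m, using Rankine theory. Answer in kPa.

91.5 kPa

K_a = (1 − sin φ)/(1 + sin φ) = 0.4121.
γ' = 20.5 − 9.81 = 10.69 kN/m³.
Effective vertical stress at 7.6 m: σ'_v = 17.0×2.3 + 10.69×5.30 = 95.76 kPa.
σ'_h = K_a σ'_v = 0.4121 × 95.76 = 39.47 kPa; u = γ_w × 5.30 = 51.99 kPa.
Total σ_h = 39.47 + 51.99 = 91.46 kPa.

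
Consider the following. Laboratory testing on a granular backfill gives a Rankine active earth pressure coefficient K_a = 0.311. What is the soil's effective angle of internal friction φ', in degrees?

31.7°

K_a = tan²(45° − φ/2) ⇒ 45° − φ/2 = arctan(√0.311) = 29.15°.
φ = 2(45° − 29.15°) = 31.71°.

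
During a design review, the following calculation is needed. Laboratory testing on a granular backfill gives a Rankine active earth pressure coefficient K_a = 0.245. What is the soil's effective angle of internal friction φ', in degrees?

37.3°

K_a = tan²(45° − φ/2) ⇒ 45° − φ/2 = arctan(√0.245) = 26.33°.
φ = 2(45° − 26.33°) = 37.33°.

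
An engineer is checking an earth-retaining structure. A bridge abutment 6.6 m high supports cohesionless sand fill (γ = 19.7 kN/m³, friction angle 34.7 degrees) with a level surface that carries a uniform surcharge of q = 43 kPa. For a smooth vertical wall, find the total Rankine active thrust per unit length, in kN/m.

196 kN/m

K_a = tan²(45° − φ/2) = 0.2745.
Soil triangle: ½ K_a γ H² = 0.5×0.2745×19.7×6.6² = 117.8 kN/m.
Surcharge rectangle: K_a q H = 0.2745×43×6.6 = 77.89 kN/m.
Total = 117.8 + 77.89 = 195.7 kN/m.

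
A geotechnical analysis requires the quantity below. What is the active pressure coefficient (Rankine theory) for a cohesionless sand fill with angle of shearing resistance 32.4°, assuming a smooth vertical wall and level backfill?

0.302

K_a = (1 − sin φ)/(1 + sin φ) = (1 − sin 32.4°)/(1 + sin 32.4°) = 0.3022.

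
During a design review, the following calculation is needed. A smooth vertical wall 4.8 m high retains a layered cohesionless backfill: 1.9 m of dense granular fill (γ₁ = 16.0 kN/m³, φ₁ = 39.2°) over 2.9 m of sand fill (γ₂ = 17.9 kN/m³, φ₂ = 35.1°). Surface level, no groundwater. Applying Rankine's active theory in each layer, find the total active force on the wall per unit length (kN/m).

K_a1 = tan²(45°−39.2°/2) = 0.2255; K_a2 = tan²(45°−35.1°/2) = 0.2698.
Layer 1: σ at base = K_a1 γ₁ h₁ = 6.854 kPa; P₁ = ½×6.854×1.9 = 6.512.
Layer 2: σ_v at top = γ₁h₁ = 30.40; σ_h top = K_a2×30.40 = 8.203; σ_h base = K_a2×(30.40+17.9×2.9) = 22.21.
P₂ = ½(8.203+22.21)×2.9 = 44.10. Total P_a = 6.512+44.10 = 50.61 kN/m.

50.6 kN/m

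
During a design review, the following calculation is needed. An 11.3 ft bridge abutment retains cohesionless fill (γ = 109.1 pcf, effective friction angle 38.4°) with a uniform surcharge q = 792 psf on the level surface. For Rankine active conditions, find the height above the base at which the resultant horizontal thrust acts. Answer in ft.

K_a = 0.2337.
Triangular part P₁ = ½K_aγH² = 1628 at H/3 = 3.767 ft; rectangular part P₂ = K_a q H = 2091 at H/2 = 5.650 ft.
ȳ = (P₁·3.767 + P₂·5.650)/(P₁+P₂) = 4.826 ft.

4.83 ft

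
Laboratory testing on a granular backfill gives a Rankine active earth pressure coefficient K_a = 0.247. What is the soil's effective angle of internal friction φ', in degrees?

37.1°

K_a = tan²(45° − φ/2) ⇒ 45° − φ/2 = arctan(√0.247) = 26.43°.
φ = 2(45° − 26.43°) = 37.15°.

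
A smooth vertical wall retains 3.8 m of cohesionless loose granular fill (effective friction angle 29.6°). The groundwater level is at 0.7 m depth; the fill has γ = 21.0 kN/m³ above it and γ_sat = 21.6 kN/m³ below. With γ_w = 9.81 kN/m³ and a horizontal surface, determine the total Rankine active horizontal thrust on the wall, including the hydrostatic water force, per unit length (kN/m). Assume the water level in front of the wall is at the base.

83.5 kN/m

K_a = tan²(45° − φ/2) = 0.3387.
γ' = 21.6 − 9.81 = 11.79 kN/m³. Depth below WT = 3.1 m.
σ'_h at WT = K_a γ d_w = 4.979 kPa; at base = 4.979 + K_a γ' × 3.1 = 17.36 kPa.
P₁ (0–0.7 m) = ½×4.979×0.7 = 1.743. P₂ (0.7–3.8 m) = ½(4.979+17.36)×3.1 = 34.63.
P_w = ½ γ_w h₂² = 0.5×9.81×3.1² = 47.14. Total = 1.743+34.63+47.14 = 83.51 kN/m.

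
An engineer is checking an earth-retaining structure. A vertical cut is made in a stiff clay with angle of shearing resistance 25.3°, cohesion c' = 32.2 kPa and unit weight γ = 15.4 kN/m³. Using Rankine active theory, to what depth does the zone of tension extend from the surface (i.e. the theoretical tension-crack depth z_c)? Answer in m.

K_a = tan²(45° − 25.3°/2) = 0.4012; √K_a = 0.6334.
The active pressure is zero where K_a γ z = 2c√K_a, so z_c = 2c/(γ√K_a) = 2×32.2/(15.4×0.6334) = 6.602 m.

6.60 m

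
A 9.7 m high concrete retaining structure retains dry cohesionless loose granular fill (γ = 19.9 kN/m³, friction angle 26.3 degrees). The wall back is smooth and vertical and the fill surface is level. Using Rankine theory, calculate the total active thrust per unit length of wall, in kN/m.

361 kN/m

K_a = tan²(45° − φ/2) = 0.3859.
P_a = ½ K_a γ H² = 0.5 × 0.3859 × 19.9 × 9.7² = 361.3 kN/m.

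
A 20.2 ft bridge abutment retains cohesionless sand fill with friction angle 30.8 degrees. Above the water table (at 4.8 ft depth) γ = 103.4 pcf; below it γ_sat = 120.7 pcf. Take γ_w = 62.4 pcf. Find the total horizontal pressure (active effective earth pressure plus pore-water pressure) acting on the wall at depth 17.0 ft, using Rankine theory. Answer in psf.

1150 psf

K_a = (1 − sin φ)/(1 + sin φ) = 0.3227.
γ' = 120.7 − 62.4 = 58.30 pcf.
Effective vertical stress at 17.0 ft: σ'_v = 103.4×4.8 + 58.30×12.2 = 1208 psf.
σ'_h = K_a σ'_v = 0.3227 × 1208 = 389.7 psf; u = γ_w × 12.2 = 761.3 psf.
Total σ_h = 389.7 + 761.3 = 1151 psf.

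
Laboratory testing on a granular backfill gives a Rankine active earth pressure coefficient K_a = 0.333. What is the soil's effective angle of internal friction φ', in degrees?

K_a = tan²(45° − φ/2) ⇒ 45° − φ/2 = arctan(√0.333) = 29.99°.
φ = 2(45° − 29.99°) = 30.02°.

30.0°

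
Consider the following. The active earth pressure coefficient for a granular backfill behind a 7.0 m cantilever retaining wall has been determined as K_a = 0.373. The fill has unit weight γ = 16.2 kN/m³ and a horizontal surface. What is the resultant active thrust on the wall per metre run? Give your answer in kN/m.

P = ½ K_a γ H² = 0.5 × 0.373 × 16.2 × 7.0² = 148.0 kN/m.

148 kN/m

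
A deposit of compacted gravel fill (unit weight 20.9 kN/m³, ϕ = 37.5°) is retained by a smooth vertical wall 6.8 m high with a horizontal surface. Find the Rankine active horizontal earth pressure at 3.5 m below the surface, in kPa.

K_a = (1 − sin φ)/(1 + sin φ) = 0.2432.
σ_h = K_a γ z = 0.2432 × 20.9 × 3.5 = 17.79 kPa.

17.8 kPa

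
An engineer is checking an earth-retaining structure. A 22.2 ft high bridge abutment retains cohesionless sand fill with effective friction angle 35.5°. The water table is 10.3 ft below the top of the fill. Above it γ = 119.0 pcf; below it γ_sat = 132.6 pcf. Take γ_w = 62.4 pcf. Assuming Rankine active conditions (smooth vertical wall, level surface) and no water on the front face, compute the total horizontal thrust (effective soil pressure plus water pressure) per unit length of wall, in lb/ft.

11300 lb/ft

K_a = tan²(45° − φ/2) = 0.2653.
γ' = 132.6 − 62.4 = 70.20 pcf. Depth below WT = 11.9 ft.
σ'_h at WT = K_a γ d_w = 325.1 psf; at base = 325.1 + K_a γ' × 11.9 = 546.7 psf.
P₁ (0–10.3 ft) = ½×325.1×10.3 = 1674. P₂ (10.3–22.2 ft) = ½(325.1+546.7)×11.9 = 5188.
P_w = ½ γ_w h₂² = 0.5×62.4×11.9² = 4418. Total = 1674+5188+4418 = 11280 lb/ft.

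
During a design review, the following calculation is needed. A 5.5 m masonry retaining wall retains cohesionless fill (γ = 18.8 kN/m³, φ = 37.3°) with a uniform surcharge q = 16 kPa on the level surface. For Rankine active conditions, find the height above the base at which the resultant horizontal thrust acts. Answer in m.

2.05 m

K_a = 0.2453.
Triangular part P₁ = ½K_aγH² = 69.76 at H/3 = 1.833 m; rectangular part P₂ = K_a q H = 21.59 at H/2 = 2.750 m.
ȳ = (P₁·1.833 + P₂·2.750)/(P₁+P₂) = 2.050 m.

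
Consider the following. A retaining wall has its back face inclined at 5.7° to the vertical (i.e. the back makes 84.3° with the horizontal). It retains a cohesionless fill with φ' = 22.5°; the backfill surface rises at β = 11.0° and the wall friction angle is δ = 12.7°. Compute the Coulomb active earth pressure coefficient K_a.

K_a = sin²(α+φ) / [sin²α · sin(α−δ) · (1 + √{sin(φ+δ)sin(φ−β) / (sin(α−δ)sin(α+β))})²].
With α = 84.3°, φ = 22.5°, δ = 12.7°, β = 11.0°: K_a = 0.5362.

0.536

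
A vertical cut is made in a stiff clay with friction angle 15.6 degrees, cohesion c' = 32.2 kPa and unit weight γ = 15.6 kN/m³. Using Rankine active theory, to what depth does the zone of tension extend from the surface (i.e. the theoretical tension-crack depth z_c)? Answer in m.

5.44 m

K_a = tan²(45° − 15.6°/2) = 0.5761; √K_a = 0.7590.
The active pressure is zero where K_a γ z = 2c√K_a, so z_c = 2c/(γ√K_a) = 2×32.2/(15.6×0.7590) = 5.439 m.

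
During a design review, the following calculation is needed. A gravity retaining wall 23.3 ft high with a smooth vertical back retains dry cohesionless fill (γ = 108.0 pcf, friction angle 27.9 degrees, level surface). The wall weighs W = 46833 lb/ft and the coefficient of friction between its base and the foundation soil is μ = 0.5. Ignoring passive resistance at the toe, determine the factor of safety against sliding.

2.20

K_a = tan²(45° − 27.9°/2) = 0.3625.
P_a = ½K_aγH² = 0.5×0.3625×108.0×23.3² = 10630 lb/ft, acting at H/3 = 7.767 ft above the base.
FS_sliding = μW / P_a = 0.5×46833 / 10630 = 2.204.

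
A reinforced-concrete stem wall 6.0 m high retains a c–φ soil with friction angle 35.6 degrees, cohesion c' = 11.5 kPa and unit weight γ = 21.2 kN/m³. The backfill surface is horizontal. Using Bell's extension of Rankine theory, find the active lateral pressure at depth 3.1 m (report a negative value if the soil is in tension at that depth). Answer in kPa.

5.54 kPa

K_a = (1 − sin φ)/(1 + sin φ) = 0.2641.
σ_a = K_a γ z − 2c√K_a = 0.2641×21.2×3.1 − 2×11.5×0.5139 = 5.538 kPa.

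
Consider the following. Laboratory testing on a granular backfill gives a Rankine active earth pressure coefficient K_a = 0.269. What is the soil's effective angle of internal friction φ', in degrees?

K_a = tan²(45° − φ/2) ⇒ 45° − φ/2 = arctan(√0.269) = 27.41°.
φ = 2(45° − 27.41°) = 35.17°.

35.2°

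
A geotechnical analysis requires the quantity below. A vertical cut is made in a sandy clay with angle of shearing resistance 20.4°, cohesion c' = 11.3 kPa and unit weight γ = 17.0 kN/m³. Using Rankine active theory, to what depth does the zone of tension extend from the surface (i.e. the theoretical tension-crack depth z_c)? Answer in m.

1.91 m

K_a = tan²(45° − 20.4°/2) = 0.4831; √K_a = 0.6950.
The active pressure is zero where K_a γ z = 2c√K_a, so z_c = 2c/(γ√K_a) = 2×11.3/(17.0×0.6950) = 1.913 m.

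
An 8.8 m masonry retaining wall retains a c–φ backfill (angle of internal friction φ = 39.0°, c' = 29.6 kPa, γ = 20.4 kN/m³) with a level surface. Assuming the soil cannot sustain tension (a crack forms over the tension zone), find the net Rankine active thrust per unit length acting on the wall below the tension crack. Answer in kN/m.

K_a = 0.2275; √K_a = 0.4770.
Tension-crack depth z_c = 2c/(γ√K_a) = 2×29.6/(20.4×0.4770) = 6.084 m.
σ_a at base = K_a γ H − 2c√K_a = 0.2275×20.4×8.8 − 2×29.6×0.4770 = 12.60 kPa.
P_a = ½ × 12.60 × (H − z_c) = 0.5×12.60×2.716 = 17.12 kN/m.

17.1 kN/m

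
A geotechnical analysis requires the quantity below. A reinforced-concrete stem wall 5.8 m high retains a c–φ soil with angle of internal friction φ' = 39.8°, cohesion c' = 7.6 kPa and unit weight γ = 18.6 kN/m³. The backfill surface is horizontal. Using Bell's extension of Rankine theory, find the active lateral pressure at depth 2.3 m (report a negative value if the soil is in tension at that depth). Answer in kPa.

K_a = (1 − sin φ)/(1 + sin φ) = 0.2194.
σ_a = K_a γ z − 2c√K_a = 0.2194×18.6×2.3 − 2×7.6×0.4684 = 2.267 kPa.

2.27 kPa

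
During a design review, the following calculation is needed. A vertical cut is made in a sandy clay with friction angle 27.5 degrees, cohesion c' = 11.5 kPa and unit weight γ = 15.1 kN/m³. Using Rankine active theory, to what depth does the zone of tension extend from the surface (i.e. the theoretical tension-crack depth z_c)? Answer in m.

2.51 m

K_a = tan²(45° − 27.5°/2) = 0.3682; √K_a = 0.6068.
The active pressure is zero where K_a γ z = 2c√K_a, so z_c = 2c/(γ√K_a) = 2×11.5/(15.1×0.6068) = 2.510 m.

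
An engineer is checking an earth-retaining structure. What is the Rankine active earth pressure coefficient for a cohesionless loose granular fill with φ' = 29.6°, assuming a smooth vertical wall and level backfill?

0.339

K_a = (1 − sin φ)/(1 + sin φ) = (1 − sin 29.6°)/(1 + sin 29.6°) = 0.3387.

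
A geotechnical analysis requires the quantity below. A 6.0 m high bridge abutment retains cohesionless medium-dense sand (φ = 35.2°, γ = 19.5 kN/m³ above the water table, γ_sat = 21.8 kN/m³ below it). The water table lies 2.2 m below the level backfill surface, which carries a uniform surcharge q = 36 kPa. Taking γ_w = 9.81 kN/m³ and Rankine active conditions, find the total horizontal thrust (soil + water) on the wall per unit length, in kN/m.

K_a = tan²(45° − φ/2) = 0.2687.
γ' = 21.8 − 9.81 = 11.99 kN/m³. h₂ = H − d_w = 3.8 m.
σ'_h: at surface K_a·q = 9.673; at WT K_a(q+γd_w) = 21.20; at base K_a(q+γd_w+γ'h₂) = 33.44 kPa.
P₁ = ½(9.673+21.20)×2.2 = 33.96; P₂ = ½(21.20+33.44)×3.8 = 103.8; P_w = ½γ_w h₂² = 70.83.
Total = 33.96+103.8+70.83 = 208.6 kN/m.

209 kN/m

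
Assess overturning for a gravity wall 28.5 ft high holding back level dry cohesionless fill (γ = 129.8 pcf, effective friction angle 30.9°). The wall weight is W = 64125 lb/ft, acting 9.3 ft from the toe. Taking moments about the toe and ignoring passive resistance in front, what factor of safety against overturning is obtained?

K_a = tan²(45° − 30.9°/2) = 0.3214.
P_a = ½K_aγH² = 0.5×0.3214×129.8×28.5² = 16940 lb/ft, acting at H/3 = 9.500 ft above the base.
Overturning moment M_o = P_a × H/3 = 16940 × 9.500 = 161000.
Resisting moment M_r = W × 9.3 = 64125 × 9.3 = 596400.
FS_overturning = M_r/M_o = 596400/161000 = 3.705.

3.71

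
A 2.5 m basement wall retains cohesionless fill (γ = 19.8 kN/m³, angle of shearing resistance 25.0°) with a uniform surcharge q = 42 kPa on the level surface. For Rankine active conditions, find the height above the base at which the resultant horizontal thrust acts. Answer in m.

1.10 m

K_a = 0.4059.
Triangular part P₁ = ½K_aγH² = 25.11 at H/3 = 0.8333 m; rectangular part P₂ = K_a q H = 42.62 at H/2 = 1.250 m.
ȳ = (P₁·0.8333 + P₂·1.250)/(P₁+P₂) = 1.096 m.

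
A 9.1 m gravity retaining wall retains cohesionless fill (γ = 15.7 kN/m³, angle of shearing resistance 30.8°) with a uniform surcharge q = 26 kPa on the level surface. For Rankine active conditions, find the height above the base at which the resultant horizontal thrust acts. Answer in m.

K_a = 0.3227.
Triangular part P₁ = ½K_aγH² = 209.8 at H/3 = 3.033 m; rectangular part P₂ = K_a q H = 76.35 at H/2 = 4.550 m.
ȳ = (P₁·3.033 + P₂·4.550)/(P₁+P₂) = 3.438 m.

3.44 m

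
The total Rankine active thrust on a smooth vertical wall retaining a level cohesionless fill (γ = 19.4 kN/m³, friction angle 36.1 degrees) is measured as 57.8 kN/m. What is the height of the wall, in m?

4.80 m

K_a = 0.2585. P_a = ½ K_a γ H² ⇒ H = √(2P_a/(K_a γ)).
H = √(2×57.8/(0.2585×19.4)) = 4.801 m.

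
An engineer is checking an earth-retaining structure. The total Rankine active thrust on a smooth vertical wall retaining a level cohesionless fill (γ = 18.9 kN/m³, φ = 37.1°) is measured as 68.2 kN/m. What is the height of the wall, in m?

K_a = 0.2475. P_a = ½ K_a γ H² ⇒ H = √(2P_a/(K_a γ)).
H = √(2×68.2/(0.2475×18.9)) = 5.400 m.

5.40 m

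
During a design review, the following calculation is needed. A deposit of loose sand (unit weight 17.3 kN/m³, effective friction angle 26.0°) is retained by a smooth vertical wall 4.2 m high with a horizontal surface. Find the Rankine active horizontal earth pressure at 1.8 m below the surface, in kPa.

12.2 kPa

K_a = (1 − sin φ)/(1 + sin φ) = 0.3905.
σ_h = K_a γ z = 0.3905 × 17.3 × 1.8 = 12.16 kPa.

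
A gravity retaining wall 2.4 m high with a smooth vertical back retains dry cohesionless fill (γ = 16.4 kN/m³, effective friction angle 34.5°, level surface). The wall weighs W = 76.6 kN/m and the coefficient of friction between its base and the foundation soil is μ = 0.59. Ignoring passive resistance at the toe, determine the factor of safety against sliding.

K_a = tan²(45° − 34.5°/2) = 0.2768.
P_a = ½K_aγH² = 0.5×0.2768×16.4×2.4² = 13.07 kN/m, acting at H/3 = 0.8000 m above the base.
FS_sliding = μW / P_a = 0.59×76.6 / 13.07 = 3.457.

3.46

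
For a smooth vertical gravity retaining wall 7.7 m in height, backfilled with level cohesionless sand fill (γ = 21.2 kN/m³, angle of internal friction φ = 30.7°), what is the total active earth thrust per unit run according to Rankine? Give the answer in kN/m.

204 kN/m

K_a = tan²(45° − φ/2) = 0.3240.
P_a = ½ K_a γ H² = 0.5 × 0.3240 × 21.2 × 7.7² = 203.6 kN/m.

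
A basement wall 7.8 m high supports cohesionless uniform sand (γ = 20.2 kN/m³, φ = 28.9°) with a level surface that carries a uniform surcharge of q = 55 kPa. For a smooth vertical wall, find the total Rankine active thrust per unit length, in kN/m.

K_a = tan²(45° − φ/2) = 0.3484.
Soil triangle: ½ K_a γ H² = 0.5×0.3484×20.2×7.8² = 214.1 kN/m.
Surcharge rectangle: K_a q H = 0.3484×55×7.8 = 149.4 kN/m.
Total = 214.1 + 149.4 = 363.5 kN/m.

364 kN/m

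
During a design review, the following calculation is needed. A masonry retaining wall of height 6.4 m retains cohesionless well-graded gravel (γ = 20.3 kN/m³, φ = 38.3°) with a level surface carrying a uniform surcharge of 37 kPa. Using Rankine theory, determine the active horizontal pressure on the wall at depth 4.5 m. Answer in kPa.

30.1 kPa

K_a = (1 − sin φ)/(1 + sin φ) = 0.2347.
σ_v = γz + q = 20.3 × 4.5 + 37 = 128.4 kPa.
σ_h = K_a σ_v = 0.2347 × 128.4 = 30.13 kPa.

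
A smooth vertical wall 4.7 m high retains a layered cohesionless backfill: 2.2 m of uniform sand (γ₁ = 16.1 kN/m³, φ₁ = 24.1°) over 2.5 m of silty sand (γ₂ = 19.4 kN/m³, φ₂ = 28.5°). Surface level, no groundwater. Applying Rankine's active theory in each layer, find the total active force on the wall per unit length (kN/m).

69.2 kN/m

K_a1 = tan²(45°−24.1°/2) = 0.4201; K_a2 = tan²(45°−28.5°/2) = 0.3540.
Layer 1: σ at base = K_a1 γ₁ h₁ = 14.88 kPa; P₁ = ½×14.88×2.2 = 16.37.
Layer 2: σ_v at top = γ₁h₁ = 35.42; σ_h top = K_a2×35.42 = 12.54; σ_h base = K_a2×(35.42+19.4×2.5) = 29.70.
P₂ = ½(12.54+29.70)×2.5 = 52.80. Total P_a = 16.37+52.80 = 69.17 kN/m.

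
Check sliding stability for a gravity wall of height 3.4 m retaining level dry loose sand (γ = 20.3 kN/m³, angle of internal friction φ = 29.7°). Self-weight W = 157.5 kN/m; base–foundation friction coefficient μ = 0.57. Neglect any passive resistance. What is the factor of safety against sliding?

2.27

K_a = tan²(45° − 29.7°/2) = 0.3374.
P_a = ½K_aγH² = 0.5×0.3374×20.3×3.4² = 39.59 kN/m, acting at H/3 = 1.133 m above the base.
FS_sliding = μW / P_a = 0.57×157.5 / 39.59 = 2.268.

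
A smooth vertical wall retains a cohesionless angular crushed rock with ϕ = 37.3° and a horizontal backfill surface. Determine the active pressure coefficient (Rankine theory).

K_a = tan²(45° − φ/2) = tan²(26.35°) = 0.2453.

0.245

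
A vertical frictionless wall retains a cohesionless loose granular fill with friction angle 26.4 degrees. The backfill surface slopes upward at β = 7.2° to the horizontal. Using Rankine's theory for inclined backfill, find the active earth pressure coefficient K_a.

K_a = cos β · (cos β − √(cos²β − cos²φ)) / (cos β + √(cos²β − cos²φ)).
cos β = 0.9921, cos φ = 0.8957, √(cos²β − cos²φ) = 0.4266.
K_a = 0.9921 × (0.9921 − 0.4266)/(0.9921 + 0.4266) = 0.3955.

0.395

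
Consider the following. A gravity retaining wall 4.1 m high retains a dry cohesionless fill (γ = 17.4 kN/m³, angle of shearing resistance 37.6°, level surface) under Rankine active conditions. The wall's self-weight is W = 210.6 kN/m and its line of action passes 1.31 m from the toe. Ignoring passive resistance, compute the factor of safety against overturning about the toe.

5.70

K_a = tan²(45° − 37.6°/2) = 0.2421.
P_a = ½K_aγH² = 0.5×0.2421×17.4×4.1² = 35.41 kN/m, acting at H/3 = 1.367 m above the base.
Overturning moment M_o = P_a × H/3 = 35.41 × 1.367 = 48.39.
Resisting moment M_r = W × 1.31 = 210.6 × 1.31 = 275.9.
FS_overturning = M_r/M_o = 275.9/48.39 = 5.701.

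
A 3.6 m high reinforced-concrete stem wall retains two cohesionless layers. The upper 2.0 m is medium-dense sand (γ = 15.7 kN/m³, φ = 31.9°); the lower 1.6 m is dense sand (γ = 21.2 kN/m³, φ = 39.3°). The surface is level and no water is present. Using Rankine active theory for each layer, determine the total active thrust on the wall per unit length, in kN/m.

27.1 kN/m

K_a1 = tan²(45°−31.9°/2) = 0.3085; K_a2 = tan²(45°−39.3°/2) = 0.2245.
Layer 1: σ at base = K_a1 γ₁ h₁ = 9.688 kPa; P₁ = ½×9.688×2.0 = 9.688.
Layer 2: σ_v at top = γ₁h₁ = 31.40; σ_h top = K_a2×31.40 = 7.048; σ_h base = K_a2×(31.40+21.2×1.6) = 14.66.
P₂ = ½(7.048+14.66)×1.6 = 17.37. Total P_a = 9.688+17.37 = 27.06 kN/m.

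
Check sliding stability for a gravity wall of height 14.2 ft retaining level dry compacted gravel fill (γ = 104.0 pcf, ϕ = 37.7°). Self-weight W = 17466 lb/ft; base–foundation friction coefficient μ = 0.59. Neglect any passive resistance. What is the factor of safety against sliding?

K_a = tan²(45° − 37.7°/2) = 0.2411.
P_a = ½K_aγH² = 0.5×0.2411×104.0×14.2² = 2528 lb/ft, acting at H/3 = 4.733 ft above the base.
FS_sliding = μW / P_a = 0.59×17466 / 2528 = 4.077.

4.08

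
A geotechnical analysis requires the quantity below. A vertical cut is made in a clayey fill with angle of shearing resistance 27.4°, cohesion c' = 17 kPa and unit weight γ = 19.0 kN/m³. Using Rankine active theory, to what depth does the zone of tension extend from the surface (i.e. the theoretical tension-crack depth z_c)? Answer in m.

2.94 m

K_a = tan²(45° − 27.4°/2) = 0.3697; √K_a = 0.6080.
The active pressure is zero where K_a γ z = 2c√K_a, so z_c = 2c/(γ√K_a) = 2×17/(19.0×0.6080) = 2.943 m.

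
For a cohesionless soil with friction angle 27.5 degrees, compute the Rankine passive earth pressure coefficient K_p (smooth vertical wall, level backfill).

2.72

K_p = (1 + sin φ)/(1 − sin φ) = tan²(45° + 27.5°/2) = 2.716.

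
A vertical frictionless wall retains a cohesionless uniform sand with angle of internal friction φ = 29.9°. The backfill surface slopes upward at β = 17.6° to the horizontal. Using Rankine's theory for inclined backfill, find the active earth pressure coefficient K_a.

K_a = cos β · (cos β − √(cos²β − cos²φ)) / (cos β + √(cos²β − cos²φ)).
cos β = 0.9532, cos φ = 0.8669, √(cos²β − cos²φ) = 0.3963.
K_a = 0.9532 × (0.9532 − 0.3963)/(0.9532 + 0.3963) = 0.3933.

0.393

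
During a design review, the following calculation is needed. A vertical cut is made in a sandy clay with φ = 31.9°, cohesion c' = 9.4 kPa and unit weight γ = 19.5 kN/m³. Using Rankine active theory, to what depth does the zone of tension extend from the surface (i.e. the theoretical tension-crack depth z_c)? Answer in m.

1.74 m

K_a = tan²(45° − 31.9°/2) = 0.3085; √K_a = 0.5555.
The active pressure is zero where K_a γ z = 2c√K_a, so z_c = 2c/(γ√K_a) = 2×9.4/(19.5×0.5555) = 1.736 m.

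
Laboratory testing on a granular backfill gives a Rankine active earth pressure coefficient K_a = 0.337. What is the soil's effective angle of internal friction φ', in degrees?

K_a = tan²(45° − φ/2) ⇒ 45° − φ/2 = arctan(√0.337) = 30.14°.
φ = 2(45° − 30.14°) = 29.73°.

29.7°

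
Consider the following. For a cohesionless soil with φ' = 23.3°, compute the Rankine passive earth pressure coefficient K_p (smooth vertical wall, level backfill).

K_p = (1 + sin φ)/(1 − sin φ) = tan²(45° + 23.3°/2) = 2.309.

2.31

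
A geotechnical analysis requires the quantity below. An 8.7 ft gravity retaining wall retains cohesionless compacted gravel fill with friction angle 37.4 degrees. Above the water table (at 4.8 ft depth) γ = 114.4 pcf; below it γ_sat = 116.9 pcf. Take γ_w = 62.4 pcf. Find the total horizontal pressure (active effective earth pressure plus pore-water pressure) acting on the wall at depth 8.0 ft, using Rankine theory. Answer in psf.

K_a = (1 − sin φ)/(1 + sin φ) = 0.2443.
γ' = 116.9 − 62.4 = 54.50 pcf.
Effective vertical stress at 8.0 ft: σ'_v = 114.4×4.8 + 54.50×3.20 = 723.5 psf.
σ'_h = K_a σ'_v = 0.2443 × 723.5 = 176.7 psf; u = γ_w × 3.20 = 199.7 psf.
Total σ_h = 176.7 + 199.7 = 376.4 psf.

376 psf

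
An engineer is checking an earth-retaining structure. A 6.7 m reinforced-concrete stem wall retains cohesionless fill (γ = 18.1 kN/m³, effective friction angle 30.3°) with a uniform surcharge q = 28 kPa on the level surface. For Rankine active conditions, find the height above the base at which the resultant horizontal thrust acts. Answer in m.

K_a = 0.3293.
Triangular part P₁ = ½K_aγH² = 133.8 at H/3 = 2.233 m; rectangular part P₂ = K_a q H = 61.78 at H/2 = 3.350 m.
ȳ = (P₁·2.233 + P₂·3.350)/(P₁+P₂) = 2.586 m.

2.59 m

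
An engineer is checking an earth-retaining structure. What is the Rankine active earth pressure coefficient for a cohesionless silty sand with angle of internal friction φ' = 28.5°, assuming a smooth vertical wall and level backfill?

0.354

K_a = tan²(45° − φ/2) = tan²(30.75°) = 0.3540.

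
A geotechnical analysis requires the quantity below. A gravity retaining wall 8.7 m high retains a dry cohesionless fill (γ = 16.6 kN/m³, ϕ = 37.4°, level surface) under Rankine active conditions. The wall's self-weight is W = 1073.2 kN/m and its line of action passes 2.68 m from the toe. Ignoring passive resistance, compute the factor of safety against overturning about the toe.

K_a = tan²(45° − 37.4°/2) = 0.2443.
P_a = ½K_aγH² = 0.5×0.2443×16.6×8.7² = 153.5 kN/m, acting at H/3 = 2.900 m above the base.
Overturning moment M_o = P_a × H/3 = 153.5 × 2.900 = 445.0.
Resisting moment M_r = W × 2.68 = 1073.2 × 2.68 = 2876.
FS_overturning = M_r/M_o = 2876/445.0 = 6.463.

6.46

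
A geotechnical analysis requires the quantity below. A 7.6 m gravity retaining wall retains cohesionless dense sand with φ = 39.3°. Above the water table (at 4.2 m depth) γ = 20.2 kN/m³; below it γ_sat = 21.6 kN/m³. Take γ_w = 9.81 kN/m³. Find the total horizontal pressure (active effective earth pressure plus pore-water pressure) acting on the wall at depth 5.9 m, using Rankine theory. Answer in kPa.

40.2 kPa

K_a = (1 − sin φ)/(1 + sin φ) = 0.2245.
γ' = 21.6 − 9.81 = 11.79 kN/m³.
Effective vertical stress at 5.9 m: σ'_v = 20.2×4.2 + 11.79×1.70 = 104.9 kPa.
σ'_h = K_a σ'_v = 0.2245 × 104.9 = 23.54 kPa; u = γ_w × 1.70 = 16.68 kPa.
Total σ_h = 23.54 + 16.68 = 40.22 kPa.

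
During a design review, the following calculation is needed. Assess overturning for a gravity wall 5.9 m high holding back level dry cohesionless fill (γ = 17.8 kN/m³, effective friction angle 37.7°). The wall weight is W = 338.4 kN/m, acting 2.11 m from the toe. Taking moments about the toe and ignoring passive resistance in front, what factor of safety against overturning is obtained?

K_a = tan²(45° − 37.7°/2) = 0.2411.
P_a = ½K_aγH² = 0.5×0.2411×17.8×5.9² = 74.68 kN/m, acting at H/3 = 1.967 m above the base.
Overturning moment M_o = P_a × H/3 = 74.68 × 1.967 = 146.9.
Resisting moment M_r = W × 2.11 = 338.4 × 2.11 = 714.0.
FS_overturning = M_r/M_o = 714.0/146.9 = 4.861.

4.86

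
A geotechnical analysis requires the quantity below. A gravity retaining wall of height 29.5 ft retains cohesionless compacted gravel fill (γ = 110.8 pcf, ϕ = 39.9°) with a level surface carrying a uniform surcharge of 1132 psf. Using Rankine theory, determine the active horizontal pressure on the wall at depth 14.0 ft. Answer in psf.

K_a = (1 − sin φ)/(1 + sin φ) = 0.2184.
σ_v = γz + q = 110.8 × 14.0 + 1132 = 2683 psf.
σ_h = K_a σ_v = 0.2184 × 2683 = 586.1 psf.

586 psf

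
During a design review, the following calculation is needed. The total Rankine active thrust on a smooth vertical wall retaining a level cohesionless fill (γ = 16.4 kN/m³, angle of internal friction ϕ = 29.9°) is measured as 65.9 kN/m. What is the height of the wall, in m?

4.90 m

K_a = 0.3347. P_a = ½ K_a γ H² ⇒ H = √(2P_a/(K_a γ)).
H = √(2×65.9/(0.3347×16.4)) = 4.900 m.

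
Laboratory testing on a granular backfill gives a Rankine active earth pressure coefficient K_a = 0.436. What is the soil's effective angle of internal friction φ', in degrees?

K_a = tan²(45° − φ/2) ⇒ 45° − φ/2 = arctan(√0.436) = 33.44°.
φ = 2(45° − 33.44°) = 23.13°.

23.1°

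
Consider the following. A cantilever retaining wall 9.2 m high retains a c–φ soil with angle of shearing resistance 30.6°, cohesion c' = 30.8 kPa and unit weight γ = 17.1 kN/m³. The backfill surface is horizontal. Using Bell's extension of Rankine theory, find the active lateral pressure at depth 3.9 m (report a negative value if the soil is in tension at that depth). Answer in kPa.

-13.4 kPa

K_a = (1 − sin φ)/(1 + sin φ) = 0.3253.
σ_a = K_a γ z − 2c√K_a = 0.3253×17.1×3.9 − 2×30.8×0.5704 = -13.44 kPa.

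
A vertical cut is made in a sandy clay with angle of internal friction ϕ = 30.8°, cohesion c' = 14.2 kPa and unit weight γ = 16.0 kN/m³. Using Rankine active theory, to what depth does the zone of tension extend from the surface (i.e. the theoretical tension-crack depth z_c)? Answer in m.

K_a = tan²(45° − 30.8°/2) = 0.3227; √K_a = 0.5681.
The active pressure is zero where K_a γ z = 2c√K_a, so z_c = 2c/(γ√K_a) = 2×14.2/(16.0×0.5681) = 3.125 m.

3.12 m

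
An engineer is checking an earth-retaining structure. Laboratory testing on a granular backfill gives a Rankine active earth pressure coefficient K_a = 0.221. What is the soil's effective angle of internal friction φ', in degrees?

K_a = tan²(45° − φ/2) ⇒ 45° − φ/2 = arctan(√0.221) = 25.18°.
φ = 2(45° − 25.18°) = 39.64°.

39.6°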